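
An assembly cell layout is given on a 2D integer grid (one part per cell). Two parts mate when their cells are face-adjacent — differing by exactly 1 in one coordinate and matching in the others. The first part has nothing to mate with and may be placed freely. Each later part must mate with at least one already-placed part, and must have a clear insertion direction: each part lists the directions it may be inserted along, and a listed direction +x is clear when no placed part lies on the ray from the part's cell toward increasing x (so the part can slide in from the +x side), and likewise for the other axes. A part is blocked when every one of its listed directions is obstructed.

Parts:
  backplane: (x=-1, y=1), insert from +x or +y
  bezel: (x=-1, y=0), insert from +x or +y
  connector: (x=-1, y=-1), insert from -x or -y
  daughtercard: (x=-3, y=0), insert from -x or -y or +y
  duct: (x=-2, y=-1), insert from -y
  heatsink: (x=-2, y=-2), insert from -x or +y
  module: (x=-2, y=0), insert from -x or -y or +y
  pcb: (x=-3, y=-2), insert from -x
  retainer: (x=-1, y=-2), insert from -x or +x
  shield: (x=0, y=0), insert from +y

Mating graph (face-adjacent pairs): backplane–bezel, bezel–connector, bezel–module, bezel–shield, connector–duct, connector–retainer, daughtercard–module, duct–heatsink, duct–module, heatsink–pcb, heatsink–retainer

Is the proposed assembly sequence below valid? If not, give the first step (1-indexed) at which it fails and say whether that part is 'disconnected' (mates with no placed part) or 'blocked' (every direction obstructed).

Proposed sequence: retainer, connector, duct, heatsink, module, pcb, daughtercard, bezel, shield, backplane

1. retainer@(-1, -2) [-x clear] — {retainer}
2. connector@(-1, -1) [-x clear] — {connector, retainer}
3. duct@(-2, -1) [-y clear] — {connector, duct, retainer}
4. heatsink@(-2, -2) [-x clear] — {connector, duct, heatsink, retainer}
5. module@(-2, 0) [-x clear] — {connector, duct, heatsink, module, retainer}
6. pcb@(-3, -2) [-x clear] — {connector, duct, heatsink, module, pcb, retainer}
7. daughtercard@(-3, 0) [-x clear] — {connector, daughtercard, duct, heatsink, module, pcb, retainer}
8. bezel@(-1, 0) [+x clear] — {bezel, connector, daughtercard, duct, heatsink, module, pcb, retainer}
9. shield@(0, 0) [+y clear] — {bezel, connector, daughtercard, duct, heatsink, module, pcb, retainer, shield}
10. backplane@(-1, 1) [+x clear] — {backplane, bezel, connector, daughtercard, duct, heatsink, module, pcb, retainer, shield}

Valid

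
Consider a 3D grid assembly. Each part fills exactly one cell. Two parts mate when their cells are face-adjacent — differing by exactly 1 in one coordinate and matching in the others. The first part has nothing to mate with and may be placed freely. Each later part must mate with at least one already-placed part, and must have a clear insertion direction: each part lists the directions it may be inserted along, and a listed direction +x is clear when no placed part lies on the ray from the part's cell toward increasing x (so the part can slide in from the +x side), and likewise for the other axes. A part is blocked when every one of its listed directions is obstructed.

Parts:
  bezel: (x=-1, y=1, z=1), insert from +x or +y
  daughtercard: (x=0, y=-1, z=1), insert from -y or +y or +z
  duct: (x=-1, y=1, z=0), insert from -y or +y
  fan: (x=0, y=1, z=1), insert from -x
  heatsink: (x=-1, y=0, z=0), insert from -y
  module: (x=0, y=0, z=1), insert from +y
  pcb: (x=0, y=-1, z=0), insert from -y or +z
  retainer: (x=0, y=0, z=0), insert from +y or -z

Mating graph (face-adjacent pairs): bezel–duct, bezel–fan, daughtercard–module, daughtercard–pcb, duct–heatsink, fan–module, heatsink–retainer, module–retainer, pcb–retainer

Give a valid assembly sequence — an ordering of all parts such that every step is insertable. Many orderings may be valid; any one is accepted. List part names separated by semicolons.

duct; heatsink; retainer; pcb; module; fan; bezel; daughtercard

1. duct@(-1, 1, 0) [-y clear] — {duct}
2. heatsink@(-1, 0, 0) [-y clear] — {duct, heatsink}
3. retainer@(0, 0, 0) [+y clear] — {duct, heatsink, retainer}
4. pcb@(0, -1, 0) [-y clear] — {duct, heatsink, pcb, retainer}
5. module@(0, 0, 1) [+y clear] — {duct, heatsink, module, pcb, retainer}
6. fan@(0, 1, 1) [-x clear] — {duct, fan, heatsink, module, pcb, retainer}
7. bezel@(-1, 1, 1) [+y clear] — {bezel, duct, fan, heatsink, module, pcb, retainer}
8. daughtercard@(0, -1, 1) [-y clear] — {bezel, daughtercard, duct, fan, heatsink, module, pcb, retainer}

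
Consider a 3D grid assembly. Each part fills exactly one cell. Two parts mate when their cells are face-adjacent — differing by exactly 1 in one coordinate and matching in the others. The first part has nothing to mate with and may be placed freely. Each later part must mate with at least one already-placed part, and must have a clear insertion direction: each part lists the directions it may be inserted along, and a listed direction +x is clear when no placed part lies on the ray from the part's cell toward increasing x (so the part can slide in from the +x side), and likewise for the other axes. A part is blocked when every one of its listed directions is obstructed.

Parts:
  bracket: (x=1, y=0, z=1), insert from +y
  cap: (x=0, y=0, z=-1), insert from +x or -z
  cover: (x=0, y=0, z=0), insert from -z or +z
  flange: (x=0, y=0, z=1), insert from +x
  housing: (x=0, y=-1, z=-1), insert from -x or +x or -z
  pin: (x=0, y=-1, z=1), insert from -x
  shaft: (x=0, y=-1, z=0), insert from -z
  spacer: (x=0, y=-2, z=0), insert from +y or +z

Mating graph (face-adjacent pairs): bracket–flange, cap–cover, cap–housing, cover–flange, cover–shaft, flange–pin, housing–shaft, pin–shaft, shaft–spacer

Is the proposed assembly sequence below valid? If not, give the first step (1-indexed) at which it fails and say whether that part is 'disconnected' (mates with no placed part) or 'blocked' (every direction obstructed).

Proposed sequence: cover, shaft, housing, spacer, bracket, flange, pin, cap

1. cover@(0, 0, 0) [-z clear] — {cover}
2. shaft@(0, -1, 0) [-z clear] — {cover, shaft}
3. housing@(0, -1, -1) [-x clear] — {cover, housing, shaft}
4. spacer@(0, -2, 0) [+z clear] — {cover, housing, shaft, spacer}
5. bracket@(1, 0, 1) — no placed neighbour ⇒ disconnected

Invalid at step 5 (disconnected)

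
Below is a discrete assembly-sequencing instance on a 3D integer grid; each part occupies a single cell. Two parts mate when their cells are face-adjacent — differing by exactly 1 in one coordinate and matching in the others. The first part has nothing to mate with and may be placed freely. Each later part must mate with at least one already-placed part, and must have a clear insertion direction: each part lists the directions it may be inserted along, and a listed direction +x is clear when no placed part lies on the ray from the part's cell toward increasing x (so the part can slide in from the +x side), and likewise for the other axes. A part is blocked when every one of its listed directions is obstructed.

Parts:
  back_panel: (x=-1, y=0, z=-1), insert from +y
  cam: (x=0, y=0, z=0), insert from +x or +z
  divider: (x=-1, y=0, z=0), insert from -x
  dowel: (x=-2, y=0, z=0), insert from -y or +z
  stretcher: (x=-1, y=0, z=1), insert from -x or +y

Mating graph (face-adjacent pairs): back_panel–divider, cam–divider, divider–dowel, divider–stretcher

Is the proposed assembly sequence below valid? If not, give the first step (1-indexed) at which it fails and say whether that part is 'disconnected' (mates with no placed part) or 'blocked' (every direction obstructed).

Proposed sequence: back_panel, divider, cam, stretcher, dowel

Valid

1. back_panel@(-1, 0, -1) [+y clear] — {back_panel}
2. divider@(-1, 0, 0) [-x clear] — {back_panel, divider}
3. cam@(0, 0, 0) [+x clear] — {back_panel, cam, divider}
4. stretcher@(-1, 0, 1) [-x clear] — {back_panel, cam, divider, stretcher}
5. dowel@(-2, 0, 0) [-y clear] — {back_panel, cam, divider, dowel, stretcher}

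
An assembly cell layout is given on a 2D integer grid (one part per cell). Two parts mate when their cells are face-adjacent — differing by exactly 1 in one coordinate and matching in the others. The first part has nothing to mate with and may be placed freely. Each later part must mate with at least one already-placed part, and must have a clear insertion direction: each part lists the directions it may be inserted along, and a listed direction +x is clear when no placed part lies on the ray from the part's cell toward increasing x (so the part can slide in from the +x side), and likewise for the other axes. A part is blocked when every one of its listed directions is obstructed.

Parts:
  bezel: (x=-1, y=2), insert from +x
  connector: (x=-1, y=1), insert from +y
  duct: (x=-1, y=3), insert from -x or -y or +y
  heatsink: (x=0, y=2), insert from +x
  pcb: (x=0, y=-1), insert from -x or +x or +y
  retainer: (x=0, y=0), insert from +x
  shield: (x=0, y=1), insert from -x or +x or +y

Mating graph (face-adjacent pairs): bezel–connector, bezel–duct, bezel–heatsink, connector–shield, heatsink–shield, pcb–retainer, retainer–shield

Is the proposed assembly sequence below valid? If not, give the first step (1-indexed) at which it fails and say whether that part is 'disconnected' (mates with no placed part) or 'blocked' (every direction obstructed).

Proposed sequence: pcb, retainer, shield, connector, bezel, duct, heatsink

1. pcb@(0, -1) [-x clear] — {pcb}
2. retainer@(0, 0) [+x clear] — {pcb, retainer}
3. shield@(0, 1) [-x clear] — {pcb, retainer, shield}
4. connector@(-1, 1) [+y clear] — {connector, pcb, retainer, shield}
5. bezel@(-1, 2) [+x clear] — {bezel, connector, pcb, retainer, shield}
6. duct@(-1, 3) [-x clear] — {bezel, connector, duct, pcb, retainer, shield}
7. heatsink@(0, 2) [+x clear] — {bezel, connector, duct, heatsink, pcb, retainer, shield}

Valid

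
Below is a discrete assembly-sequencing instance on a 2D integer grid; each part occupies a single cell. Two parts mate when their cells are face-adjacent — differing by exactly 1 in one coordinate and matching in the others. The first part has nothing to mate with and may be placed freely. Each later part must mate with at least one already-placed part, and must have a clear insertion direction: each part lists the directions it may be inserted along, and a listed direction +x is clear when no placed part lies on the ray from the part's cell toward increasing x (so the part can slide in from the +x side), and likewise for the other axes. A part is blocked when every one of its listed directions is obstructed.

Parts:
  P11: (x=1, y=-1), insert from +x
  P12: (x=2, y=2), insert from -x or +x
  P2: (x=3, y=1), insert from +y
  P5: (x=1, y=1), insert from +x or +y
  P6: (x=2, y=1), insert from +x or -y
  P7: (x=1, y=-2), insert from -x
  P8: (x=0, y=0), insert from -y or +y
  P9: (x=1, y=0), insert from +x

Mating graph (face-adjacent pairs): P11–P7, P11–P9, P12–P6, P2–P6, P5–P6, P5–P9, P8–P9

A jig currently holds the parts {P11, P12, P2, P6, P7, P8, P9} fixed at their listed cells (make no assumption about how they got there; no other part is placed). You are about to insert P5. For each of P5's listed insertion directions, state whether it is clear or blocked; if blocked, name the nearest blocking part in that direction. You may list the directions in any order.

+x: blocked by P6; +y: clear

+x: nearest on ray is P6@(2, 1) ⇒ blocked
+y: ray from P5(1, 1) has no placed part ⇒ clear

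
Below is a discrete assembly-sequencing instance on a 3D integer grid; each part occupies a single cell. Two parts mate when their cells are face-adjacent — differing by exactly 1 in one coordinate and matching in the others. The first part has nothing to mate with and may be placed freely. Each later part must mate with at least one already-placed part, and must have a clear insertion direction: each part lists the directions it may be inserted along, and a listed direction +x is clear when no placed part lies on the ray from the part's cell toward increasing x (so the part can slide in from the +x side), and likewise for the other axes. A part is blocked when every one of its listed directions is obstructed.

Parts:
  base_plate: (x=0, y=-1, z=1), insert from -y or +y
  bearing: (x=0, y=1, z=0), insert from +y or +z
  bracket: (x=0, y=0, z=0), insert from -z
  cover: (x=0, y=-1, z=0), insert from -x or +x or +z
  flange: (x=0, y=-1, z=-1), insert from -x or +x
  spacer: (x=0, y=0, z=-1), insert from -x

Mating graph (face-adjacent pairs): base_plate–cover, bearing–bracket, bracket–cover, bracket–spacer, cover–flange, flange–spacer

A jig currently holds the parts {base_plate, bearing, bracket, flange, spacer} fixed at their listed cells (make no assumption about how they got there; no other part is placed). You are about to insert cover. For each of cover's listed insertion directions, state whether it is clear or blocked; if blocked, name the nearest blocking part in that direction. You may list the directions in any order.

-x: ray from cover(0, -1, 0) has no placed part ⇒ clear
+x: ray from cover(0, -1, 0) has no placed part ⇒ clear
+z: nearest on ray is base_plate@(0, -1, 1) ⇒ blocked

+x: clear; +z: blocked by base_plate; -x: clear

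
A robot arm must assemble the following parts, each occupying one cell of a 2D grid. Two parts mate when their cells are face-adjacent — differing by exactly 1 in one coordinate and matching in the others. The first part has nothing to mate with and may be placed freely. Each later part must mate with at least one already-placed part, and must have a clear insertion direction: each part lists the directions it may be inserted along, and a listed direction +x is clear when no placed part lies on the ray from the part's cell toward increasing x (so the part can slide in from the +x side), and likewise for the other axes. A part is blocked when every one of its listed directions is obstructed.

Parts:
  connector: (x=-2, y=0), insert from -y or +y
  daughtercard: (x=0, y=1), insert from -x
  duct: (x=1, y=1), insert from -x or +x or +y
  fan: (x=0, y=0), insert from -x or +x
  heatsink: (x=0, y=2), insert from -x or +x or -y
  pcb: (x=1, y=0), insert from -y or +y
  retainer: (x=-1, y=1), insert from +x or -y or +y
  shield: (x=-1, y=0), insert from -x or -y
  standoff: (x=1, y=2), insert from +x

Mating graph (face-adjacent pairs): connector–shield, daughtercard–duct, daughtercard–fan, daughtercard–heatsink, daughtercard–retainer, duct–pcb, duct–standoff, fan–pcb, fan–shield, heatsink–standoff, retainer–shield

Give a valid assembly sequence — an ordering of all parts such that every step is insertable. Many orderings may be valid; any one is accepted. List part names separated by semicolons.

fan; pcb; duct; daughtercard; shield; connector; retainer; heatsink; standoff

1. fan@(0, 0) [-x clear] — {fan}
2. pcb@(1, 0) [-y clear] — {fan, pcb}
3. duct@(1, 1) [-x clear] — {duct, fan, pcb}
4. daughtercard@(0, 1) [-x clear] — {daughtercard, duct, fan, pcb}
5. shield@(-1, 0) [-x clear] — {daughtercard, duct, fan, pcb, shield}
6. connector@(-2, 0) [-y clear] — {connector, daughtercard, duct, fan, pcb, shield}
7. retainer@(-1, 1) [+y clear] — {connector, daughtercard, duct, fan, pcb, retainer, shield}
8. heatsink@(0, 2) [-x clear] — {connector, daughtercard, duct, fan, heatsink, pcb, retainer, shield}
9. standoff@(1, 2) [+x clear] — {connector, daughtercard, duct, fan, heatsink, pcb, retainer, shield, standoff}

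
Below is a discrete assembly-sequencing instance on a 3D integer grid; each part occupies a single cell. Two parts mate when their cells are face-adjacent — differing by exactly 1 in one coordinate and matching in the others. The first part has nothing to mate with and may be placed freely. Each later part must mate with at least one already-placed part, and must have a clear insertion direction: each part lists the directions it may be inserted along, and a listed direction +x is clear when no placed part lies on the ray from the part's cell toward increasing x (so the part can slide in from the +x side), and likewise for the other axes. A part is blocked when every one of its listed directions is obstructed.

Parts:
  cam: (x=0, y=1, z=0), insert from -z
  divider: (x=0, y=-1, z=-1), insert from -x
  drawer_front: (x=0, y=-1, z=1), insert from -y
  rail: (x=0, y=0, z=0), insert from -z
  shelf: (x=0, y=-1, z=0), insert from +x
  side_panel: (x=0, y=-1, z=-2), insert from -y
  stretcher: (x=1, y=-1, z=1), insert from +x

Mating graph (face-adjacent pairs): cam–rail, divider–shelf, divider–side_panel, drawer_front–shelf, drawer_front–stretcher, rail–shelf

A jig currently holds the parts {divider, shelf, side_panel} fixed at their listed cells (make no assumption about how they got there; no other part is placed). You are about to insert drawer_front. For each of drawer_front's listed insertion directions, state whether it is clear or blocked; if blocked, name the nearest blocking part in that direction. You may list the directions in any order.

-y: ray from drawer_front(0, -1, 1) has no placed part ⇒ clear

-y: clear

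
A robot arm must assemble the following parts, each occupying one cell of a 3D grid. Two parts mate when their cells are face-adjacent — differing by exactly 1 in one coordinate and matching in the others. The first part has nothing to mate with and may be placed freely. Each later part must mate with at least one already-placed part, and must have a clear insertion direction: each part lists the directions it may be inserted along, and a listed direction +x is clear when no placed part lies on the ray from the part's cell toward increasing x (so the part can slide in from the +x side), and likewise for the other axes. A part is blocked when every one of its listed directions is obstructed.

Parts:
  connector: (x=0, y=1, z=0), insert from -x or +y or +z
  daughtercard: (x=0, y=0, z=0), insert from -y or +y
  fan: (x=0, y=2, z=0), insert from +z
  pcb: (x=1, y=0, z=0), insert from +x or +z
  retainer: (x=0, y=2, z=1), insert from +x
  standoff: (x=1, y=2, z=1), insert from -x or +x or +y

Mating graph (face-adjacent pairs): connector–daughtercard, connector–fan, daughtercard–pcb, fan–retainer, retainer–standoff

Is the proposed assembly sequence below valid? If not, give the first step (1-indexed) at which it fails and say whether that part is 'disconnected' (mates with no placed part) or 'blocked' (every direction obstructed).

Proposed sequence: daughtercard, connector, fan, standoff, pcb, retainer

Invalid at step 4 (disconnected)

1. daughtercard@(0, 0, 0) [-y clear] — {daughtercard}
2. connector@(0, 1, 0) [-x clear] — {connector, daughtercard}
3. fan@(0, 2, 0) [+z clear] — {connector, daughtercard, fan}
4. standoff@(1, 2, 1) — no placed neighbour ⇒ disconnected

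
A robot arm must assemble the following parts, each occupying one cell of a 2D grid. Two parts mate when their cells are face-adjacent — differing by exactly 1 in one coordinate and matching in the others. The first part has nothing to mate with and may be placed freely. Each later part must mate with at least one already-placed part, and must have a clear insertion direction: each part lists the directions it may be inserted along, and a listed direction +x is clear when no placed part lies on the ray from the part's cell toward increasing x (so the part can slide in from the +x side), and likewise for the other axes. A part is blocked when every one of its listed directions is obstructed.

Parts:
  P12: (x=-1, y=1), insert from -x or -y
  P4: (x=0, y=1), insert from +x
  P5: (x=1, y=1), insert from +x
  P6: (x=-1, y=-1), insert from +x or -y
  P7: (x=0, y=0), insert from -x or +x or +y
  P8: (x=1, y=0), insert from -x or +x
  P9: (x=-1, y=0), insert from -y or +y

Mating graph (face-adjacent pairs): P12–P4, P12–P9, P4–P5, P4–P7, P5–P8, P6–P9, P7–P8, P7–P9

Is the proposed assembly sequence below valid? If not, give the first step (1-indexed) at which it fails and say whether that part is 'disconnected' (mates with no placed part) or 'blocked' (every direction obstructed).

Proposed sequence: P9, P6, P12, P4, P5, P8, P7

Invalid at step 7 (blocked)

1. P9@(-1, 0) [-y clear] — {P9}
2. P6@(-1, -1) [+x clear] — {P6, P9}
3. P12@(-1, 1) [-x clear] — {P12, P6, P9}
4. P4@(0, 1) [+x clear] — {P12, P4, P6, P9}
5. P5@(1, 1) [+x clear] — {P12, P4, P5, P6, P9}
6. P8@(1, 0) [+x clear] — {P12, P4, P5, P6, P8, P9}
7. P7@(0, 0) — -x/+x/+y all obstructed ⇒ blocked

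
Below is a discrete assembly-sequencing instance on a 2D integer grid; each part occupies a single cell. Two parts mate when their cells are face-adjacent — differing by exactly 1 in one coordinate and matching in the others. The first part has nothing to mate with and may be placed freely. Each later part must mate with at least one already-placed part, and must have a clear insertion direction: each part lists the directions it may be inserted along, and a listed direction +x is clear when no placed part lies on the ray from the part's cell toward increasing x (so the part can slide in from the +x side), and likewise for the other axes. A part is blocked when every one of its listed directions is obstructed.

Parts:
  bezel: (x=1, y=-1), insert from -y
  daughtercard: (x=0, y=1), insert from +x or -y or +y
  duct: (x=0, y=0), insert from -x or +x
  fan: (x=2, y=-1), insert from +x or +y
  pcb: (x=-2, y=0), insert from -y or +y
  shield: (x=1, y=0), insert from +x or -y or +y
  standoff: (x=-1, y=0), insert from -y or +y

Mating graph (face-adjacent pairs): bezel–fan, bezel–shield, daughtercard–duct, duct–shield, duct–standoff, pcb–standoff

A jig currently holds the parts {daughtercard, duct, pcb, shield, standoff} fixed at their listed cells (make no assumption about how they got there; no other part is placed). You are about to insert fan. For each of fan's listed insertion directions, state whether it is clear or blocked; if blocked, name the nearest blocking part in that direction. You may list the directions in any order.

+x: ray from fan(2, -1) has no placed part ⇒ clear
+y: ray from fan(2, -1) has no placed part ⇒ clear

+x: clear; +y: clear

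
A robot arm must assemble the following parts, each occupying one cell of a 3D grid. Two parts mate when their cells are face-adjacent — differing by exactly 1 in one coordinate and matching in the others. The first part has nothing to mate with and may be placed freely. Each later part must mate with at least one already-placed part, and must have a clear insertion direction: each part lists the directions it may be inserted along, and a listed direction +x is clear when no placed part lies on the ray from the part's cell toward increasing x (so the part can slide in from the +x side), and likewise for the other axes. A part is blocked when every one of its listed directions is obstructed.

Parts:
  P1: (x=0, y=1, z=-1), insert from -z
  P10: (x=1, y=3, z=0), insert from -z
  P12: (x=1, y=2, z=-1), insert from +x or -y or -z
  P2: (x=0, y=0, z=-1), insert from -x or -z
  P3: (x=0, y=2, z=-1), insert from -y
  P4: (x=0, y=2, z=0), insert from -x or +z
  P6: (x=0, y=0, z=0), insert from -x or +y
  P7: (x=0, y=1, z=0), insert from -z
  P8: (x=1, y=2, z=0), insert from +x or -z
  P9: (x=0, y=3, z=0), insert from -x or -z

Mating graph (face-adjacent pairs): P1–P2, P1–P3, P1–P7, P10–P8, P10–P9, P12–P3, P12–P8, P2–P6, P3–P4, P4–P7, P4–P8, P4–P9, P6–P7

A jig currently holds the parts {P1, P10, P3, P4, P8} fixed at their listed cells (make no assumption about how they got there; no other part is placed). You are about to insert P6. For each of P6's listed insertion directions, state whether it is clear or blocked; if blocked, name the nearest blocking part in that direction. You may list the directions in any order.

-x: ray from P6(0, 0, 0) has no placed part ⇒ clear
+y: nearest on ray is P4@(0, 2, 0) ⇒ blocked

+y: blocked by P4; -x: clear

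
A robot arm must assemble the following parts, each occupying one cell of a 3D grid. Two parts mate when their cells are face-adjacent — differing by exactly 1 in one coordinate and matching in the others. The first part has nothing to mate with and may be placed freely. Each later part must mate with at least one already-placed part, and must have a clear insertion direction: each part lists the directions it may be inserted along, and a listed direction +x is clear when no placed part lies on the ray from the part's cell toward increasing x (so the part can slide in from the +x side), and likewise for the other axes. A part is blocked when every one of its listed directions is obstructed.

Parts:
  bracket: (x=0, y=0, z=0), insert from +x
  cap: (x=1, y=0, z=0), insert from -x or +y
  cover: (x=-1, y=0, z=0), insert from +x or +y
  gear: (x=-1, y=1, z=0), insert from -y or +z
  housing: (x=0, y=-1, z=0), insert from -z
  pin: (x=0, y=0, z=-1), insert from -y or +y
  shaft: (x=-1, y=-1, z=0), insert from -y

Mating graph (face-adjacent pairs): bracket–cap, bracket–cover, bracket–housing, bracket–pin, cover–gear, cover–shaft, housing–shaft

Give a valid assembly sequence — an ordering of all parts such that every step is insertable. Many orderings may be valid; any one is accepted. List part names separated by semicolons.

1. cover@(-1, 0, 0) [+x clear] — {cover}
2. bracket@(0, 0, 0) [+x clear] — {bracket, cover}
3. housing@(0, -1, 0) [-z clear] — {bracket, cover, housing}
4. gear@(-1, 1, 0) [+z clear] — {bracket, cover, gear, housing}
5. pin@(0, 0, -1) [-y clear] — {bracket, cover, gear, housing, pin}
6. cap@(1, 0, 0) [+y clear] — {bracket, cap, cover, gear, housing, pin}
7. shaft@(-1, -1, 0) [-y clear] — {bracket, cap, cover, gear, housing, pin, shaft}

cover; bracket; housing; gear; pin; cap; shaft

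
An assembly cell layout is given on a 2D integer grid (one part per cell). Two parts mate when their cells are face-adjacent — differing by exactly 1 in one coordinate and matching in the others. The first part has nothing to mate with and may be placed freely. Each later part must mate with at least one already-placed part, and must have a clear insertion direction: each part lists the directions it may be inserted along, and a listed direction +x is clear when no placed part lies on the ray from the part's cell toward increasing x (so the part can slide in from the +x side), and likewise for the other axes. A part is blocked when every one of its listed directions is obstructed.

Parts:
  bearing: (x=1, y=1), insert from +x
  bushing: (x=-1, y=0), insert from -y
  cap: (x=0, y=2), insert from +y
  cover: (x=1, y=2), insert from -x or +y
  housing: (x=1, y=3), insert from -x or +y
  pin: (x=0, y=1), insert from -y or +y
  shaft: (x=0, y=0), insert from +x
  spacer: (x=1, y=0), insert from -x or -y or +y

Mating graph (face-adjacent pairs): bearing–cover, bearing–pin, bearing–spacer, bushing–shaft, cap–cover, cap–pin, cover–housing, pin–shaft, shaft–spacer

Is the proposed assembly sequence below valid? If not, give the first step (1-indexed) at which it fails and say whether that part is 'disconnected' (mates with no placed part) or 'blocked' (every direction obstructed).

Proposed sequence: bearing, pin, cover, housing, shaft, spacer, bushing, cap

1. bearing@(1, 1) [+x clear] — {bearing}
2. pin@(0, 1) [-y clear] — {bearing, pin}
3. cover@(1, 2) [-x clear] — {bearing, cover, pin}
4. housing@(1, 3) [-x clear] — {bearing, cover, housing, pin}
5. shaft@(0, 0) [+x clear] — {bearing, cover, housing, pin, shaft}
6. spacer@(1, 0) [-y clear] — {bearing, cover, housing, pin, shaft, spacer}
7. bushing@(-1, 0) [-y clear] — {bearing, bushing, cover, housing, pin, shaft, spacer}
8. cap@(0, 2) [+y clear] — {bearing, bushing, cap, cover, housing, pin, shaft, spacer}

Valid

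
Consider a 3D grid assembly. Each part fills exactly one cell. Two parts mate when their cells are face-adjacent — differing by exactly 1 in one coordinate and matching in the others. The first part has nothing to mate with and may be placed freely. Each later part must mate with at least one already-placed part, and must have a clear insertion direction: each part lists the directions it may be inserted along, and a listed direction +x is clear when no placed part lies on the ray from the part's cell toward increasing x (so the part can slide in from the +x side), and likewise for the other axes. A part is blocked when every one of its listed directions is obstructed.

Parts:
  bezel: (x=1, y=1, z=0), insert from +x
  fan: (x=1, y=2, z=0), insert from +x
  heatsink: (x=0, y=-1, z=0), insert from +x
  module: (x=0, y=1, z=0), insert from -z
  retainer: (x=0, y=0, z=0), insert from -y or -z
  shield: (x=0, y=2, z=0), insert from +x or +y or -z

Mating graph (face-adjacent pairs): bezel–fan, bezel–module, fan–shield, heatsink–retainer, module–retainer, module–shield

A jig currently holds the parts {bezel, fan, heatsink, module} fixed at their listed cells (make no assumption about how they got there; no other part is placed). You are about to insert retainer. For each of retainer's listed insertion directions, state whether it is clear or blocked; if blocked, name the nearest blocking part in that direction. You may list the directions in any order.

-y: blocked by heatsink; -z: clear

-y: nearest on ray is heatsink@(0, -1, 0) ⇒ blocked
-z: ray from retainer(0, 0, 0) has no placed part ⇒ clear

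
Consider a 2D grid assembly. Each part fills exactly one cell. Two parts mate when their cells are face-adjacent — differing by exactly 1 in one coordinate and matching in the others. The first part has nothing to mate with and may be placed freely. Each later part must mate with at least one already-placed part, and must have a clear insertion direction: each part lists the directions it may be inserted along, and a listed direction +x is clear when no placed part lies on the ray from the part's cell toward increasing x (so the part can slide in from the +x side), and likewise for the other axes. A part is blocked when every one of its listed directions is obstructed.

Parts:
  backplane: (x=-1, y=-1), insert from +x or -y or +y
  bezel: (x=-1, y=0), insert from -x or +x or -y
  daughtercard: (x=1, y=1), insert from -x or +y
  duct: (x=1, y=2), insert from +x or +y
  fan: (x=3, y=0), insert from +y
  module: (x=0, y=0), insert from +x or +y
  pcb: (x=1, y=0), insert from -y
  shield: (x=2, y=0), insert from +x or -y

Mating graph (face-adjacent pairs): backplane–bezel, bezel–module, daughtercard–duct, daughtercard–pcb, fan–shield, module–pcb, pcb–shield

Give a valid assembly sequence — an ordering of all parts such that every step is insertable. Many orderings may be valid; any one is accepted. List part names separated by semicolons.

backplane; bezel; module; pcb; daughtercard; shield; fan; duct

1. backplane@(-1, -1) [+x clear] — {backplane}
2. bezel@(-1, 0) [-x clear] — {backplane, bezel}
3. module@(0, 0) [+x clear] — {backplane, bezel, module}
4. pcb@(1, 0) [-y clear] — {backplane, bezel, module, pcb}
5. daughtercard@(1, 1) [-x clear] — {backplane, bezel, daughtercard, module, pcb}
6. shield@(2, 0) [+x clear] — {backplane, bezel, daughtercard, module, pcb, shield}
7. fan@(3, 0) [+y clear] — {backplane, bezel, daughtercard, fan, module, pcb, shield}
8. duct@(1, 2) [+x clear] — {backplane, bezel, daughtercard, duct, fan, module, pcb, shield}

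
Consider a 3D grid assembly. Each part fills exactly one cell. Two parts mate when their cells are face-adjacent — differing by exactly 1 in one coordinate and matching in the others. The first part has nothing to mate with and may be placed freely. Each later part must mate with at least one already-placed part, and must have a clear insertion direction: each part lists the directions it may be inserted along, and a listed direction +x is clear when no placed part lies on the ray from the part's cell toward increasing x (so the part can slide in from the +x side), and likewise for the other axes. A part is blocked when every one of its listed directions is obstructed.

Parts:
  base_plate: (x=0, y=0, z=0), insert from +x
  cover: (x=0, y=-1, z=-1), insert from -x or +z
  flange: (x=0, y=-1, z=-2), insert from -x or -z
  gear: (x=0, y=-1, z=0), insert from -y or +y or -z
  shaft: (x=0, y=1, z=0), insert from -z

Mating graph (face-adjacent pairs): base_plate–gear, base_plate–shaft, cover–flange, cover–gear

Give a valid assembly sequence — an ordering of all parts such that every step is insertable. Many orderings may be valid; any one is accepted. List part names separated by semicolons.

shaft; base_plate; gear; cover; flange

1. shaft@(0, 1, 0) [-z clear] — {shaft}
2. base_plate@(0, 0, 0) [+x clear] — {base_plate, shaft}
3. gear@(0, -1, 0) [-y clear] — {base_plate, gear, shaft}
4. cover@(0, -1, -1) [-x clear] — {base_plate, cover, gear, shaft}
5. flange@(0, -1, -2) [-x clear] — {base_plate, cover, flange, gear, shaft}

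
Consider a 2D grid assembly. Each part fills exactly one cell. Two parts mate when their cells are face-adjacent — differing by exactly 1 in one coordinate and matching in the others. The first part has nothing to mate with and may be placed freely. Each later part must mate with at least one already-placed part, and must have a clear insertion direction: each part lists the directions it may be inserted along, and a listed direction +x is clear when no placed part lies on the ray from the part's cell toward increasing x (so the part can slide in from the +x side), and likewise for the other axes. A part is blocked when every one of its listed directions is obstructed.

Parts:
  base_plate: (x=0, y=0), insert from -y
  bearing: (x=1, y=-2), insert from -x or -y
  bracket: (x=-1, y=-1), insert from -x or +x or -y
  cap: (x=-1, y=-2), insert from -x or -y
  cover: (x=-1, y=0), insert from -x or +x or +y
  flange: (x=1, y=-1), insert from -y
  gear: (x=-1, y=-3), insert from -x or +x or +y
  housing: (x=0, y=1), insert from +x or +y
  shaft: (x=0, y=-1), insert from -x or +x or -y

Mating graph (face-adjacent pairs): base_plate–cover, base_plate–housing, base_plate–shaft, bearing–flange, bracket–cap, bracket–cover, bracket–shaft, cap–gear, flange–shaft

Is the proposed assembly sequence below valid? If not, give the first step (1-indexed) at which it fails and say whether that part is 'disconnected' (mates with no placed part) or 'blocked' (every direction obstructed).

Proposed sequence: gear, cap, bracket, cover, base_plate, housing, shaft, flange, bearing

Valid

1. gear@(-1, -3) [-x clear] — {gear}
2. cap@(-1, -2) [-x clear] — {cap, gear}
3. bracket@(-1, -1) [-x clear] — {bracket, cap, gear}
4. cover@(-1, 0) [-x clear] — {bracket, cap, cover, gear}
5. base_plate@(0, 0) [-y clear] — {base_plate, bracket, cap, cover, gear}
6. housing@(0, 1) [+x clear] — {base_plate, bracket, cap, cover, gear, housing}
7. shaft@(0, -1) [+x clear] — {base_plate, bracket, cap, cover, gear, housing, shaft}
8. flange@(1, -1) [-y clear] — {base_plate, bracket, cap, cover, flange, gear, housing, shaft}
9. bearing@(1, -2) [-y clear] — {base_plate, bearing, bracket, cap, cover, flange, gear, housing, shaft}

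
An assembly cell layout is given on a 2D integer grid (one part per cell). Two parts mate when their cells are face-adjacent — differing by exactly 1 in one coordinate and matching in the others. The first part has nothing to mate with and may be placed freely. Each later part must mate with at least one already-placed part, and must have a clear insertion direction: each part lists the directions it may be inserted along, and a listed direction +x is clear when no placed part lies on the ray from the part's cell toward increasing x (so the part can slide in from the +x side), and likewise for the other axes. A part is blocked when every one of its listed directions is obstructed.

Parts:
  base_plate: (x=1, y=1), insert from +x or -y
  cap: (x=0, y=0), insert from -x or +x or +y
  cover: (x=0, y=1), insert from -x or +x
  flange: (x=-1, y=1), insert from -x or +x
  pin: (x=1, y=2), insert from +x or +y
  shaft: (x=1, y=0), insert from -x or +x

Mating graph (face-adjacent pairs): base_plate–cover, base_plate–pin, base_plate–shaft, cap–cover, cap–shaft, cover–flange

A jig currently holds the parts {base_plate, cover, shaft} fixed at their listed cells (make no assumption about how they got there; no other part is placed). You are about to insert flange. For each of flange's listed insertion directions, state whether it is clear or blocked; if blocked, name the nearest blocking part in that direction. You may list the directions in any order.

-x: ray from flange(-1, 1) has no placed part ⇒ clear
+x: nearest on ray is cover@(0, 1) ⇒ blocked

+x: blocked by cover; -x: clear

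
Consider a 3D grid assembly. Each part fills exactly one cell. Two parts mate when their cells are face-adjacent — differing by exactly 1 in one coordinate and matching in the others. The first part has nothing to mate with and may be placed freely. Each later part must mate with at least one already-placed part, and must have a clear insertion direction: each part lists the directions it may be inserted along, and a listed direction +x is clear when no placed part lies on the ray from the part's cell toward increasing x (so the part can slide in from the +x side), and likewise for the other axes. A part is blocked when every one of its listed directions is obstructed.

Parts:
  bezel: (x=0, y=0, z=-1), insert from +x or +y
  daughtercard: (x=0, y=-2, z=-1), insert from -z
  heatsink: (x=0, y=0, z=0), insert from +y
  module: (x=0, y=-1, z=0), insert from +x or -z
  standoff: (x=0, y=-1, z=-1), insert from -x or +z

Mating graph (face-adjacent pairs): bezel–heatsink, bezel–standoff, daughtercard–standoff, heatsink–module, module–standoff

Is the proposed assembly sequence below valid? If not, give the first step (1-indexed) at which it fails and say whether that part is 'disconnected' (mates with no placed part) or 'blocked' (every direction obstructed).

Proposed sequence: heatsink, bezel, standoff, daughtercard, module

Valid

1. heatsink@(0, 0, 0) [+y clear] — {heatsink}
2. bezel@(0, 0, -1) [+x clear] — {bezel, heatsink}
3. standoff@(0, -1, -1) [-x clear] — {bezel, heatsink, standoff}
4. daughtercard@(0, -2, -1) [-z clear] — {bezel, daughtercard, heatsink, standoff}
5. module@(0, -1, 0) [+x clear] — {bezel, daughtercard, heatsink, module, standoff}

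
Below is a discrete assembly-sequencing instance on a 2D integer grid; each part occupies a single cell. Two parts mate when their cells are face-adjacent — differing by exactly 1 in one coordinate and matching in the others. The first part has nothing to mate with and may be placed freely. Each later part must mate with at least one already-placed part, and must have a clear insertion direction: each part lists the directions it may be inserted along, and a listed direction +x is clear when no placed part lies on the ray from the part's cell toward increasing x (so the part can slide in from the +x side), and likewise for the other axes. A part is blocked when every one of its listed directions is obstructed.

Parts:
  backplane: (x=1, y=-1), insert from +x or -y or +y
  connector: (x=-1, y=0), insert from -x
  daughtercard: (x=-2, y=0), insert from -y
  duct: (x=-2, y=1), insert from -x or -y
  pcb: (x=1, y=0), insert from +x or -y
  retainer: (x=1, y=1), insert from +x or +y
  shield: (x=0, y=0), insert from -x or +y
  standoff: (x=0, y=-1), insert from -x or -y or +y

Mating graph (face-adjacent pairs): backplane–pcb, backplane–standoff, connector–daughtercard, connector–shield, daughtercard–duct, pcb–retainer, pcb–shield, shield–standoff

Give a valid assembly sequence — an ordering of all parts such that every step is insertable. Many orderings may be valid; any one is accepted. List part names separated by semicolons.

1. shield@(0, 0) [-x clear] — {shield}
2. connector@(-1, 0) [-x clear] — {connector, shield}
3. daughtercard@(-2, 0) [-y clear] — {connector, daughtercard, shield}
4. standoff@(0, -1) [-x clear] — {connector, daughtercard, shield, standoff}
5. duct@(-2, 1) [-x clear] — {connector, daughtercard, duct, shield, standoff}
6. backplane@(1, -1) [+x clear] — {backplane, connector, daughtercard, duct, shield, standoff}
7. pcb@(1, 0) [+x clear] — {backplane, connector, daughtercard, duct, pcb, shield, standoff}
8. retainer@(1, 1) [+x clear] — {backplane, connector, daughtercard, duct, pcb, retainer, shield, standoff}

shield; connector; daughtercard; standoff; duct; backplane; pcb; retainer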